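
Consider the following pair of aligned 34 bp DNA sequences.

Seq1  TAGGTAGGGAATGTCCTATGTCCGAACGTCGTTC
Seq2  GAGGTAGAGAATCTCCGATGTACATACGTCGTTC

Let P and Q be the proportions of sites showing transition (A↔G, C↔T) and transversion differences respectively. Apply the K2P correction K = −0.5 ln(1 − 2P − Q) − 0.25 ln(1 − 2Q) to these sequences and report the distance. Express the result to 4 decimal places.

Differing sites — 1:T/G (Tv); 8:G/A (Ti); 13:G/C (Tv); 17:T/G (Tv); 22:C/A (Tv); 24:G/A (Ti); 25:A/T (Tv).
Of the 7 differences, 2 transitions and 5 transversions over 34 sites: P = 2/34 = 0.058824, Q = 5/34 = 0.147059.
d = −0.5·ln(0.735293) − 0.25·ln(0.705882) = −0.5·(-0.307486) − 0.25·(-0.348307) = 0.2408.

0.2408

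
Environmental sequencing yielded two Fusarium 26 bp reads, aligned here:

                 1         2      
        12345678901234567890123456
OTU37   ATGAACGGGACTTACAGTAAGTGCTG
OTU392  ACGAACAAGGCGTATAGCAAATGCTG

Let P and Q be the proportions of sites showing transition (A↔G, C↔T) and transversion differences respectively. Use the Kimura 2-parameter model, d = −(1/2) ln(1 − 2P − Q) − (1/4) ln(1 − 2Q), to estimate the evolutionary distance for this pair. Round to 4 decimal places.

0.4501

The sequences differ at positions 2 (T/C, transition), 7 (G/A, transition), 8 (G/A, transition), 10 (A/G, transition), 12 (T/G, transversion), 15 (C/T, transition), 18 (T/C, transition), 21 (G/A, transition).
Of the 8 differences, 7 transitions and 1 transversion over 26 sites: P = 7/26 = 0.269231, Q = 1/26 = 0.038462.
d = −0.5·ln(0.423076) − 0.25·ln(0.923076) = −0.5·(-0.860203) − 0.25·(-0.080044) = 0.4501.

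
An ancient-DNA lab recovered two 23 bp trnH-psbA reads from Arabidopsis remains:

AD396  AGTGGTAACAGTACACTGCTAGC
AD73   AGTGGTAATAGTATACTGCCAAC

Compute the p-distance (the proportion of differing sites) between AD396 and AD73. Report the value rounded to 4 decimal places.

Mismatches occur at site 9 (C/T), site 14 (C/T), site 20 (T/C), site 22 (G/A).
There are 4 differences over 23 sites, so p = 4/23 = 0.1739.

0.1739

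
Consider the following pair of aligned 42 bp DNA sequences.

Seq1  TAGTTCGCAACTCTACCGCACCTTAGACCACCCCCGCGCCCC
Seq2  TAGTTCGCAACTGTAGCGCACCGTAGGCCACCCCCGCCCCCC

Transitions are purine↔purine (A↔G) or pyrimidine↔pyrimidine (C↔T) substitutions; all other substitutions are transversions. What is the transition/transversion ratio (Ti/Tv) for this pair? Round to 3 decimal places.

0.250

The sequences differ at positions 13 (C/G, transversion), 16 (C/G, transversion), 23 (T/G, transversion), 27 (A/G, transition), 38 (G/C, transversion).
Of the 5 differences, 1 transition and 4 transversions, so Ti/Tv = 1/4 = 0.250.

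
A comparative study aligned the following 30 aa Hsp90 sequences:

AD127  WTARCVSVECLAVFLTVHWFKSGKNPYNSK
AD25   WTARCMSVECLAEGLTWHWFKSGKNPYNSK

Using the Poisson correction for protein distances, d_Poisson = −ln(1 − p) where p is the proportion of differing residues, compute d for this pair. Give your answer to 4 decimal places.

0.1431

The sequences differ at positions 6 (V/M), 13 (V/E), 14 (F/G), 17 (V/W).
p = 4/30 = 0.133333.
d = −ln(1 − 0.133333) = −ln(0.866667) = 0.1431.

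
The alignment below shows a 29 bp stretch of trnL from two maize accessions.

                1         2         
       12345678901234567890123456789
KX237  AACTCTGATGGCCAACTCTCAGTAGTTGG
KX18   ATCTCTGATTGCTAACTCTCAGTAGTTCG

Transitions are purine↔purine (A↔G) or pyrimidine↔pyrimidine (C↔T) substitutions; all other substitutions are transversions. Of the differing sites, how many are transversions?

The sequences differ at positions 2 (A/T, transversion), 10 (G/T, transversion), 13 (C/T, transition), 28 (G/C, transversion).
Of the 4 differences, 1 transition and 3 transversions, so the answer is 3.

3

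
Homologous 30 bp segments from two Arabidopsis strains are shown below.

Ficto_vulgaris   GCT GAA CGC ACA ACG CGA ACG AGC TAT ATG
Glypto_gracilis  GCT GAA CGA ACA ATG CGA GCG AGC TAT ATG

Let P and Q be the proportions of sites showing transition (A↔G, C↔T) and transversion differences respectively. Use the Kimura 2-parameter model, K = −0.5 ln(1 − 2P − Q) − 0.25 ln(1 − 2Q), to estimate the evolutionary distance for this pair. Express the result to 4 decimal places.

0.1084

The sequences differ at positions 9 (C/A, transversion), 14 (C/T, transition), 19 (A/G, transition).
Of the 3 differences, 2 transitions and 1 transversion over 30 sites: P = 2/30 = 0.066667, Q = 1/30 = 0.033333.
d = −0.5·ln(0.833333) − 0.25·ln(0.933334) = −0.5·(-0.182322) − 0.25·(-0.068992) = 0.1084.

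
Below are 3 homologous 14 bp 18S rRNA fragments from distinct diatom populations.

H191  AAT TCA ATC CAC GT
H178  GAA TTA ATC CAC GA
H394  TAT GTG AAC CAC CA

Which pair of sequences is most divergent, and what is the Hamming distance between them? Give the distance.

Pairwise Hamming distances:
  H191 vs H178: 4
  H191 vs H394: 7
  H178 vs H394: 6
The largest is 7, between H191 and H394.

7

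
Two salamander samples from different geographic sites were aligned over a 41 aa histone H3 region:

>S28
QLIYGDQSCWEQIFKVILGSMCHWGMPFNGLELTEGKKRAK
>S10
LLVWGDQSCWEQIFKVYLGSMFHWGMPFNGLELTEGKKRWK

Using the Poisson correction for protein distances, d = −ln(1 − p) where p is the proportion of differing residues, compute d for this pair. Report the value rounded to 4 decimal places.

Differing sites — 1:Q/L; 3:I/V; 4:Y/W; 17:I/Y; 22:C/F; 40:A/W.
p = 6/41 = 0.146341.
d = −ln(1 − 0.146341) = −ln(0.853659) = 0.1582.

0.1582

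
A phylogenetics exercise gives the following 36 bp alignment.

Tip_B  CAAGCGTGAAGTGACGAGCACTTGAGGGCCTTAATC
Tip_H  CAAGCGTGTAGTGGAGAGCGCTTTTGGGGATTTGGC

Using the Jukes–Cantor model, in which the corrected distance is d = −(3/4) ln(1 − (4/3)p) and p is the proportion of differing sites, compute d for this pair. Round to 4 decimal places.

Mismatches occur at site 9 (A/T), site 14 (A/G), site 15 (C/A), site 20 (A/G), site 24 (G/T), site 25 (A/T), site 29 (C/G), site 30 (C/A), site 33 (A/T), site 34 (A/G), site 35 (T/G).
p = 11/36 = 0.305556.
d = −0.75 · ln(1 − (4/3)·0.305556) = −0.75 · ln(0.592592) = −0.75 · (-0.523249) = 0.3924.

0.3924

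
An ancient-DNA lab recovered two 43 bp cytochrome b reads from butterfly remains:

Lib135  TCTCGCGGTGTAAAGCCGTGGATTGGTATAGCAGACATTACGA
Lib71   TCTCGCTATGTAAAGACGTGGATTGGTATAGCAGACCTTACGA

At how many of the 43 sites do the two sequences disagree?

4

The sequences differ at positions 7 (G/T), 8 (G/A), 16 (C/A), 37 (A/C).
That gives 4 mismatches out of 43 aligned sites, so the Hamming distance is 4.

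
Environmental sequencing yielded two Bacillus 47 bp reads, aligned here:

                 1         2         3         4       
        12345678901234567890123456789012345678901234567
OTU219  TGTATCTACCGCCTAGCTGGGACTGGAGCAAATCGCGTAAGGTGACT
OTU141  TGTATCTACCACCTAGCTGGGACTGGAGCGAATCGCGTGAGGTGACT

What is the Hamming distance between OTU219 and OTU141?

The sequences differ at positions 11 (G/A), 30 (A/G), 39 (A/G).
That gives 3 mismatches out of 47 aligned sites, so the Hamming distance is 3.

3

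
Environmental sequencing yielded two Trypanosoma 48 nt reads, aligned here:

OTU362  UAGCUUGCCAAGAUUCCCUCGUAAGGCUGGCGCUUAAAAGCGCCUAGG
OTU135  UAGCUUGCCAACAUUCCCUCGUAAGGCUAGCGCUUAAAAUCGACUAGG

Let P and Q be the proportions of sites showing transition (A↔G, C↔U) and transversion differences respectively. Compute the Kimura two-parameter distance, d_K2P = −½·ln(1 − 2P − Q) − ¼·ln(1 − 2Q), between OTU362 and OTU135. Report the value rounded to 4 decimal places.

Differing sites — 12:G/C (Tv); 29:G/A (Ti); 40:G/U (Tv); 43:C/A (Tv).
Of the 4 differences, 1 transition and 3 transversions over 48 sites: P = 1/48 = 0.020833, Q = 3/48 = 0.062500.
d = −0.5·ln(0.895834) − 0.25·ln(0.875000) = −0.5·(-0.110000) − 0.25·(-0.133531) = 0.0884.

0.0884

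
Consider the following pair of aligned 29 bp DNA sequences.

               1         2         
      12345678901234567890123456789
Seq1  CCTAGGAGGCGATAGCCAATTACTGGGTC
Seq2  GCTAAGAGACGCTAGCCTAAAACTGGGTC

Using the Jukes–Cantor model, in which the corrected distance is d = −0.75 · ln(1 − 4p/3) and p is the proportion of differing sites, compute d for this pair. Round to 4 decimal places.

Mismatches occur at site 1 (C→G), site 5 (G→A), site 9 (G→A), site 12 (A→C), site 18 (A→T), site 20 (T→A), site 21 (T→A).
p = 7/29 = 0.241379.
d = −0.75 · ln(1 − (4/3)·0.241379) = −0.75 · ln(0.678161) = −0.75 · (-0.388371) = 0.2913.

0.2913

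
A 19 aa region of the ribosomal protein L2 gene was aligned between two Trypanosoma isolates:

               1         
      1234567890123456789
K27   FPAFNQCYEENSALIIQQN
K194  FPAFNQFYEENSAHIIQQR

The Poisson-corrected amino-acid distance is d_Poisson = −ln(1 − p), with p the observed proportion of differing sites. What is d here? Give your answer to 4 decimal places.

0.1719

The sequences differ at positions 7 (C/F), 14 (L/H), 19 (N/R).
p = 3/19 = 0.157895.
d = −ln(1 − 0.157895) = −ln(0.842105) = 0.1719.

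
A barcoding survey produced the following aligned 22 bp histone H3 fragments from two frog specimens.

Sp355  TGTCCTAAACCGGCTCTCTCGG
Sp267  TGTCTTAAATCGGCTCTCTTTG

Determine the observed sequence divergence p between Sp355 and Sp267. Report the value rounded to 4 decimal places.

Mismatches occur at site 5 (C↔T), site 10 (C↔T), site 20 (C↔T), site 21 (G↔T).
There are 4 differences over 22 sites, so p = 4/22 = 0.1818.

0.1818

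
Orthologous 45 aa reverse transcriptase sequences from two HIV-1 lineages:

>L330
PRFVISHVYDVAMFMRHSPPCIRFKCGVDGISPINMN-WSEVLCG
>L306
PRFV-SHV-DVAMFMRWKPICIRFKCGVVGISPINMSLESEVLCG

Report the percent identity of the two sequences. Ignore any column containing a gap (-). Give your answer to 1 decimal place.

Excluding the 3 gap columns leaves 42 comparable sites.
Mismatches occur at site 17 (H→W), site 18 (S→K), site 20 (P→I), site 29 (D→V), site 37 (N→S), site 39 (W→E).
36 of the 42 comparable sites match, so the percent identity is 36/42 × 100 = 85.7%.

85.7%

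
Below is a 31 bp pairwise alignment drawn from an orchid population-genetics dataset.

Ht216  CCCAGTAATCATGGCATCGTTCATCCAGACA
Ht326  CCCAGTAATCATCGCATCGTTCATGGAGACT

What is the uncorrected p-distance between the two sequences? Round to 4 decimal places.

0.1290

Differing sites — 13:G/C; 25:C/G; 26:C/G; 31:A/T.
There are 4 differences over 31 sites, so p = 4/31 = 0.1290.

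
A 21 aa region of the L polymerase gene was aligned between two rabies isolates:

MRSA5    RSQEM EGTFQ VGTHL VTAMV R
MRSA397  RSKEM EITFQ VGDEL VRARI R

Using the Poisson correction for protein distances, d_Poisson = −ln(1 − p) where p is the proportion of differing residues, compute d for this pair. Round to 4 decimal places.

0.4055

Mismatches occur at site 3 (Q/K), site 7 (G/I), site 13 (T/D), site 14 (H/E), site 17 (T/R), site 19 (M/R), site 20 (V/I).
p = 7/21 = 0.333333.
d = −ln(1 − 0.333333) = −ln(0.666667) = 0.4055.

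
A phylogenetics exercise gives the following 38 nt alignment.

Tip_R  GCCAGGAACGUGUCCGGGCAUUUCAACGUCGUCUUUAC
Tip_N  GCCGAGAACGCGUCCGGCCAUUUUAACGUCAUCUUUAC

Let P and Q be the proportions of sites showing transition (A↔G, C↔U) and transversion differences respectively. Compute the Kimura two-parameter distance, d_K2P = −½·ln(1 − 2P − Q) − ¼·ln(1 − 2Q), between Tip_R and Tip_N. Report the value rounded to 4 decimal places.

Differing sites — 4:A/G (Ti); 5:G/A (Ti); 11:U/C (Ti); 18:G/C (Tv); 24:C/U (Ti); 31:G/A (Ti).
Of the 6 differences, 5 transitions and 1 transversion over 38 sites: P = 5/38 = 0.131579, Q = 1/38 = 0.026316.
d = −0.5·ln(0.710526) − 0.25·ln(0.947368) = −0.5·(-0.341750) − 0.25·(-0.054068) = 0.1844.

0.1844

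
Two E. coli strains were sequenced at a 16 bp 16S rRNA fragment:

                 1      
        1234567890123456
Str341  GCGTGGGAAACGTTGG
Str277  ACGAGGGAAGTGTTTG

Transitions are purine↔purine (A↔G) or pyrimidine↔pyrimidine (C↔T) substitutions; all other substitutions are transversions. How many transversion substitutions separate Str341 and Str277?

The sequences differ at positions 1 (G/A, transition), 4 (T/A, transversion), 10 (A/G, transition), 11 (C/T, transition), 15 (G/T, transversion).
Of the 5 differences, 3 transitions and 2 transversions, so the answer is 2.

2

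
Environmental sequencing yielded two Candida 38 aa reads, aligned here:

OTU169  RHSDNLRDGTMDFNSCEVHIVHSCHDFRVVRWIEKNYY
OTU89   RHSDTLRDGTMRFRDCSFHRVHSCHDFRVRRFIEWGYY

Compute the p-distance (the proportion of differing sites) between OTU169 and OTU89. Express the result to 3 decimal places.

0.289

The sequences differ at positions 5 (N/T), 12 (D/R), 14 (N/R), 15 (S/D), 17 (E/S), 18 (V/F), 20 (I/R), 30 (V/R), 32 (W/F), 35 (K/W), 36 (N/G).
There are 11 differences over 38 sites, so p = 11/38 = 0.289.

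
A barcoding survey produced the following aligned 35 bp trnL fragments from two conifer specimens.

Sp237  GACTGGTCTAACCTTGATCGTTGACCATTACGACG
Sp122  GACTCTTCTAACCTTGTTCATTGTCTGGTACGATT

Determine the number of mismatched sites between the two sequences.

10

Mismatches occur at site 5 (G↔C), site 6 (G↔T), site 17 (A↔T), site 20 (G↔A), site 24 (A↔T), site 26 (C↔T), site 27 (A↔G), site 28 (T↔G), site 34 (C↔T), site 35 (G↔T).
That gives 10 mismatches out of 35 aligned sites, so the Hamming distance is 10.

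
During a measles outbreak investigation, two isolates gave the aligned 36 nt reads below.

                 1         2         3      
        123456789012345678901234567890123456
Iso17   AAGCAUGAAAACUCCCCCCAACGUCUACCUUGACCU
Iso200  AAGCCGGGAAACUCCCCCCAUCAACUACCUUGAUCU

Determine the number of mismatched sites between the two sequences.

Mismatches occur at site 5 (A/C), site 6 (U/G), site 8 (A/G), site 21 (A/U), site 23 (G/A), site 24 (U/A), site 34 (C/U).
That gives 7 mismatches out of 36 aligned sites, so the Hamming distance is 7.

7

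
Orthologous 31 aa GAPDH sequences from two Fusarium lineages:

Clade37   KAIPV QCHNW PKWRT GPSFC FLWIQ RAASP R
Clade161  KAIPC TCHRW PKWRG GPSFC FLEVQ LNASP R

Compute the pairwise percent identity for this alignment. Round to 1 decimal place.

74.2%

Mismatches occur at site 5 (V/C), site 6 (Q/T), site 9 (N/R), site 15 (T/G), site 23 (W/E), site 24 (I/V), site 26 (R/L), site 27 (A/N).
23 of the 31 sites match, so the percent identity is 23/31 × 100 = 74.2%.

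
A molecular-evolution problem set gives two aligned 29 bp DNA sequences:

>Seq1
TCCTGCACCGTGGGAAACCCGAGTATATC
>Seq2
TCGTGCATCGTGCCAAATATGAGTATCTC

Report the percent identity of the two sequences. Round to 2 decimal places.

Mismatches occur at site 3 (C↔G), site 8 (C↔T), site 13 (G↔C), site 14 (G↔C), site 18 (C↔T), site 19 (C↔A), site 20 (C↔T), site 27 (A↔C).
21 of the 29 sites match, so the percent identity is 21/29 × 100 = 72.41%.

72.41%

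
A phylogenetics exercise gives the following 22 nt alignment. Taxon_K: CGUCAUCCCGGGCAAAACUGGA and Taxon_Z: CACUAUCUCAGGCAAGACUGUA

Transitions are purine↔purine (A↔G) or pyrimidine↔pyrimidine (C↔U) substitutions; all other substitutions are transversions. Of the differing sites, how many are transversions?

The sequences differ at positions 2 (G/A, transition), 3 (U/C, transition), 4 (C/U, transition), 8 (C/U, transition), 10 (G/A, transition), 16 (A/G, transition), 21 (G/U, transversion).
Of the 7 differences, 6 transitions and 1 transversion, so the answer is 1.

1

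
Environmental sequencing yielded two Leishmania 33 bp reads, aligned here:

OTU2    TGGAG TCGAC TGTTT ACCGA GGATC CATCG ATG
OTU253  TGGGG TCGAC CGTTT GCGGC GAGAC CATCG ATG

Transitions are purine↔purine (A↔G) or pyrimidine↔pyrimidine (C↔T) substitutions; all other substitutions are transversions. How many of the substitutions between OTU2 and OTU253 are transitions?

Differing sites — 4:A/G (Ti); 11:T/C (Ti); 16:A/G (Ti); 18:C/G (Tv); 20:A/C (Tv); 22:G/A (Ti); 23:A/G (Ti); 24:T/A (Tv).
Of the 8 differences, 5 transitions and 3 transversions, so the answer is 5.

5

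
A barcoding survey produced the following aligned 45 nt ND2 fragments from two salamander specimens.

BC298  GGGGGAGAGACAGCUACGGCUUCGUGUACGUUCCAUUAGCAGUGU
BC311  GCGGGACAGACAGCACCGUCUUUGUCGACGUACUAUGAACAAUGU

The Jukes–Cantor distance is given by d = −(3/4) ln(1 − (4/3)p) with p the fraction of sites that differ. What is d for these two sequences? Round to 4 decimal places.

0.3648

Mismatches occur at site 2 (G/C), site 7 (G/C), site 15 (U/A), site 16 (A/C), site 19 (G/U), site 23 (C/U), site 26 (G/C), site 27 (U/G), site 32 (U/A), site 34 (C/U), site 37 (U/G), site 39 (G/A), site 42 (G/A).
p = 13/45 = 0.288889.
d = −0.75 · ln(1 − (4/3)·0.288889) = −0.75 · ln(0.614815) = −0.75 · (-0.486434) = 0.3648.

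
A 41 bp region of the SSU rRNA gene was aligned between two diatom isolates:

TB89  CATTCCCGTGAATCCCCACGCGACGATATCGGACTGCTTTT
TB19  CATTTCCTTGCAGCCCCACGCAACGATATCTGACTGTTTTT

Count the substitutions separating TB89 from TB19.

Differing sites — 5:C/T; 8:G/T; 11:A/C; 13:T/G; 22:G/A; 31:G/T; 37:C/T.
That gives 7 mismatches out of 41 aligned sites, so the Hamming distance is 7.

7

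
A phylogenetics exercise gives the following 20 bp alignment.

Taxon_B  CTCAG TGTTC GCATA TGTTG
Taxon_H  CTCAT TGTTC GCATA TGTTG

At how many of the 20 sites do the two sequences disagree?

1

The sequences differ at position 5 (G/T).
That gives 1 mismatch out of 20 aligned sites, so the Hamming distance is 1.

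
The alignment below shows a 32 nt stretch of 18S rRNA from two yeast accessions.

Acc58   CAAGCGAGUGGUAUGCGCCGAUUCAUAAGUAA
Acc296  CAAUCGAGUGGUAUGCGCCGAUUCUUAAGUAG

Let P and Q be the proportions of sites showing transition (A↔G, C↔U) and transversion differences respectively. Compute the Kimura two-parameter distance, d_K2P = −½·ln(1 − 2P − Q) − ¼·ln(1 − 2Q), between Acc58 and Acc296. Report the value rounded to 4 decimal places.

0.1001

The sequences differ at positions 4 (G/U, transversion), 25 (A/U, transversion), 32 (A/G, transition).
Of the 3 differences, 1 transition and 2 transversions over 32 sites: P = 1/32 = 0.031250, Q = 2/32 = 0.062500.
d = −0.5·ln(0.875000) − 0.25·ln(0.875000) = −0.5·(-0.133531) − 0.25·(-0.133531) = 0.1001.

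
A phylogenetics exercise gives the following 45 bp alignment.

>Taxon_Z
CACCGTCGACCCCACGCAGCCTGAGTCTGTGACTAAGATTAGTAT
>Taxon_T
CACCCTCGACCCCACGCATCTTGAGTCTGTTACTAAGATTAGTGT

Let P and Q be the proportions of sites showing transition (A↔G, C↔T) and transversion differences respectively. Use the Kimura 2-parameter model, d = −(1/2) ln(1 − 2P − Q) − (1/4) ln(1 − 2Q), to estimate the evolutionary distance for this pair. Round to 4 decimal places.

0.1203

The sequences differ at positions 5 (G/C, transversion), 19 (G/T, transversion), 21 (C/T, transition), 31 (G/T, transversion), 44 (A/G, transition).
Of the 5 differences, 2 transitions and 3 transversions over 45 sites: P = 2/45 = 0.044444, Q = 3/45 = 0.066667.
d = −0.5·ln(0.844445) − 0.25·ln(0.866666) = −0.5·(-0.169076) − 0.25·(-0.143102) = 0.1203.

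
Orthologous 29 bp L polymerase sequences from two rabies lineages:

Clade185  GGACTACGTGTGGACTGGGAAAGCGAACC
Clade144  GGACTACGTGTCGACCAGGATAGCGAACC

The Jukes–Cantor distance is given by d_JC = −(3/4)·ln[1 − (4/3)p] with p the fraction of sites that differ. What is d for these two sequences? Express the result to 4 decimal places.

Differing sites — 12:G/C; 16:T/C; 17:G/A; 21:A/T.
p = 4/29 = 0.137931.
d = −0.75 · ln(1 − (4/3)·0.137931) = −0.75 · ln(0.816092) = −0.75 · (-0.203228) = 0.1524.

0.1524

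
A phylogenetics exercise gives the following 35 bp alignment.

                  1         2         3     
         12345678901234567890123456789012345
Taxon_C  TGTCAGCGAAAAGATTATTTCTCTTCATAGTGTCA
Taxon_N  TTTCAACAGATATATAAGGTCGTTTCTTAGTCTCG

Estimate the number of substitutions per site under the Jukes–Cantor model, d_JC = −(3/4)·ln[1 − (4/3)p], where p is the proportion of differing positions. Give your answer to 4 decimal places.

0.5716

The sequences differ at positions 2 (G/T), 6 (G/A), 8 (G/A), 9 (A/G), 11 (A/T), 13 (G/T), 16 (T/A), 18 (T/G), 19 (T/G), 22 (T/G), 23 (C/T), 27 (A/T), 32 (G/C), 35 (A/G).
p = 14/35 = 0.400000.
d = −0.75 · ln(1 − (4/3)·0.400000) = −0.75 · ln(0.466667) = −0.75 · (-0.762139) = 0.5716.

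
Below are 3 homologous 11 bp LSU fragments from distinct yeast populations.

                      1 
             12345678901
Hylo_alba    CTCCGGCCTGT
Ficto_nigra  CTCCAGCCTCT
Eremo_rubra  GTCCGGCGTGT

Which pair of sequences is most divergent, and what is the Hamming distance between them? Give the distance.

4

Pairwise Hamming distances:
  Hylo_alba vs Ficto_nigra: 2
  Hylo_alba vs Eremo_rubra: 2
  Ficto_nigra vs Eremo_rubra: 4
The largest is 4, between Ficto_nigra and Eremo_rubra.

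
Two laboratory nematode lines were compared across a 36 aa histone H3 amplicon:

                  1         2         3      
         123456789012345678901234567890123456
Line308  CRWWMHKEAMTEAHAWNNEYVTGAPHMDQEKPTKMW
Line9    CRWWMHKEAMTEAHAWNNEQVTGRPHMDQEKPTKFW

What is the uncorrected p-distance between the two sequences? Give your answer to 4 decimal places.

0.0833

Differing sites — 20:Y/Q; 24:A/R; 35:M/F.
There are 3 differences over 36 sites, so p = 3/36 = 0.0833.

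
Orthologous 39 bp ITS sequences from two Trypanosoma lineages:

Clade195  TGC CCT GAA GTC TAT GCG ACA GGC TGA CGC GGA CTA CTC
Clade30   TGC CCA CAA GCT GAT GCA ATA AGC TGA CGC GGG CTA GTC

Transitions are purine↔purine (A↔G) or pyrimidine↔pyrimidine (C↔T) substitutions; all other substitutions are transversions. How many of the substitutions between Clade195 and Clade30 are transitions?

Mismatches occur at site 6 (T→A, transversion), site 7 (G→C, transversion), site 11 (T→C, transition), site 12 (C→T, transition), site 13 (T→G, transversion), site 18 (G→A, transition), site 20 (C→T, transition), site 22 (G→A, transition), site 33 (A→G, transition), site 37 (C→G, transversion).
Of the 10 differences, 6 transitions and 4 transversions, so the answer is 6.

6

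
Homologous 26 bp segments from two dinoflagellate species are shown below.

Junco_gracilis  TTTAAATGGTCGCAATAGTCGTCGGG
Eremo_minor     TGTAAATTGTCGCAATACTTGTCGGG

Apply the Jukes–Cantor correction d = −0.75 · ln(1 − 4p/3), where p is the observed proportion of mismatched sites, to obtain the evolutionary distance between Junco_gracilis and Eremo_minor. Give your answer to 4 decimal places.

0.1722

Differing sites — 2:T/G; 8:G/T; 18:G/C; 20:C/T.
p = 4/26 = 0.153846.
d = −0.75 · ln(1 − (4/3)·0.153846) = −0.75 · ln(0.794872) = −0.75 · (-0.229574) = 0.1722.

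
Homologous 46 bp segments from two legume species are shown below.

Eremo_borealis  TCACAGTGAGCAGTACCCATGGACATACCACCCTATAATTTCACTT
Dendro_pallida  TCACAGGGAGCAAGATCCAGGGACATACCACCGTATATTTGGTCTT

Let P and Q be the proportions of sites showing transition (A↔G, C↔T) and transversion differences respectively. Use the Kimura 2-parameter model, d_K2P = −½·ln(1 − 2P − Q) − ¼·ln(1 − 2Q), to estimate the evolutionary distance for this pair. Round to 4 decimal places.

0.2580

Mismatches occur at site 7 (T↔G, transversion), site 13 (G↔A, transition), site 14 (T↔G, transversion), site 16 (C↔T, transition), site 20 (T↔G, transversion), site 33 (C↔G, transversion), site 38 (A↔T, transversion), site 41 (T↔G, transversion), site 42 (C↔G, transversion), site 43 (A↔T, transversion).
Of the 10 differences, 2 transitions and 8 transversions over 46 sites: P = 2/46 = 0.043478, Q = 8/46 = 0.173913.
d = −0.5·ln(0.739131) − 0.25·ln(0.652174) = −0.5·(-0.302280) − 0.25·(-0.427444) = 0.2580.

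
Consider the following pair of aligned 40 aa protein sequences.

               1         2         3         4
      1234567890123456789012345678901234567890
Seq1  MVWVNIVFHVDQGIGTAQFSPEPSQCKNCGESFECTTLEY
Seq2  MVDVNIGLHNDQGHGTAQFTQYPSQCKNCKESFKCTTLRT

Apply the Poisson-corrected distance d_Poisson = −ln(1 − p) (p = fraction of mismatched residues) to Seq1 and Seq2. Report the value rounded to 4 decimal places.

Differing sites — 3:W/D; 7:V/G; 8:F/L; 10:V/N; 14:I/H; 20:S/T; 21:P/Q; 22:E/Y; 30:G/K; 34:E/K; 39:E/R; 40:Y/T.
p = 12/40 = 0.300000.
d = −ln(1 − 0.300000) = −ln(0.700000) = 0.3567.

0.3567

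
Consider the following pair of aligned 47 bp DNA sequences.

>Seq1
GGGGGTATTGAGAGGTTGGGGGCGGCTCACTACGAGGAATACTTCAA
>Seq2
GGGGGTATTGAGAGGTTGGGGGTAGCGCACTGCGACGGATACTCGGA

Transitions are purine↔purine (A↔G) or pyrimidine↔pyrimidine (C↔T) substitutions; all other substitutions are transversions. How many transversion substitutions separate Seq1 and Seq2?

Mismatches occur at site 23 (C→T, transition), site 24 (G→A, transition), site 27 (T→G, transversion), site 32 (A→G, transition), site 36 (G→C, transversion), site 38 (A→G, transition), site 44 (T→C, transition), site 45 (C→G, transversion), site 46 (A→G, transition).
Of the 9 differences, 6 transitions and 3 transversions, so the answer is 3.

3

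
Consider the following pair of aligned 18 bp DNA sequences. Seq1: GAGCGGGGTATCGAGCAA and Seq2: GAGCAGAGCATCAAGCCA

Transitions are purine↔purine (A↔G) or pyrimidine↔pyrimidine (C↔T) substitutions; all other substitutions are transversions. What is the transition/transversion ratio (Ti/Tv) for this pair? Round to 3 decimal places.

4.000

The sequences differ at positions 5 (G/A, transition), 7 (G/A, transition), 9 (T/C, transition), 13 (G/A, transition), 17 (A/C, transversion).
Of the 5 differences, 4 transitions and 1 transversion, so Ti/Tv = 4/1 = 4.000.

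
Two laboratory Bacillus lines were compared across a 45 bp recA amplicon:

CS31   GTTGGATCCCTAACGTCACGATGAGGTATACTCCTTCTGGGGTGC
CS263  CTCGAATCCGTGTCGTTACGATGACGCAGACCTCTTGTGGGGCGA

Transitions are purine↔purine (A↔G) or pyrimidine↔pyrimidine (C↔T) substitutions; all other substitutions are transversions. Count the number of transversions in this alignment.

Mismatches occur at site 1 (G↔C, transversion), site 3 (T↔C, transition), site 5 (G↔A, transition), site 10 (C↔G, transversion), site 12 (A↔G, transition), site 13 (A↔T, transversion), site 17 (C↔T, transition), site 25 (G↔C, transversion), site 27 (T↔C, transition), site 29 (T↔G, transversion), site 32 (T↔C, transition), site 33 (C↔T, transition), site 37 (C↔G, transversion), site 43 (T↔C, transition), site 45 (C↔A, transversion).
Of the 15 differences, 8 transitions and 7 transversions, so the answer is 7.

7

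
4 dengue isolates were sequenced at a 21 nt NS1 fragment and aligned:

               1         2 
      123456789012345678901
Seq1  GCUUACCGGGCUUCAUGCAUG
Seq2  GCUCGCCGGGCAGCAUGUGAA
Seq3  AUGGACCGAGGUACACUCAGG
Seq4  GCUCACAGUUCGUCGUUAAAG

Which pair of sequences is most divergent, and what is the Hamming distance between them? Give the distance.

15

Pairwise Hamming distances:
  Seq1 vs Seq2: 8
  Seq1 vs Seq3: 10
  Seq1 vs Seq4: 9
  Seq2 vs Seq3: 15
  Seq2 vs Seq4: 11
  Seq3 vs Seq4: 14
The largest is 15, between Seq2 and Seq3.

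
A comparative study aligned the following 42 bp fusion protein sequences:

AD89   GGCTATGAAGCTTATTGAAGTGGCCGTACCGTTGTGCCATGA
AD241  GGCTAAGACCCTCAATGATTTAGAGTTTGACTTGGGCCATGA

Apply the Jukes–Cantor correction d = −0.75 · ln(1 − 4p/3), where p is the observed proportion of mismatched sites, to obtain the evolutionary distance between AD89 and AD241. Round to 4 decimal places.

0.5319

Differing sites — 6:T/A; 9:A/C; 10:G/C; 13:T/C; 15:T/A; 19:A/T; 20:G/T; 22:G/A; 24:C/A; 25:C/G; 26:G/T; 28:A/T; 29:C/G; 30:C/A; 31:G/C; 35:T/G.
p = 16/42 = 0.380952.
d = −0.75 · ln(1 − (4/3)·0.380952) = −0.75 · ln(0.492064) = −0.75 · (-0.709146) = 0.5319.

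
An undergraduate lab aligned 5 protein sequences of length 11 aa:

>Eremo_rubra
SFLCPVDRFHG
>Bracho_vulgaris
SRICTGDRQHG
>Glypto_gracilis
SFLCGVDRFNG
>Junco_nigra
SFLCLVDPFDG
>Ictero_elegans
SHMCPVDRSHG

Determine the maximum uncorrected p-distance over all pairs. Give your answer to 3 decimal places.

0.636

Pairwise Hamming distances:
  Eremo_rubra vs Bracho_vulgaris: 5
  Eremo_rubra vs Glypto_gracilis: 2
  Eremo_rubra vs Junco_nigra: 3
  Eremo_rubra vs Ictero_elegans: 3
  Bracho_vulgaris vs Glypto_gracilis: 6
  Bracho_vulgaris vs Junco_nigra: 7
  Bracho_vulgaris vs Ictero_elegans: 5
  Glypto_gracilis vs Junco_nigra: 3
  Glypto_gracilis vs Ictero_elegans: 5
  Junco_nigra vs Ictero_elegans: 6
The largest is 7 mismatches, between Bracho_vulgaris and Junco_nigra; p = 7/11 = 0.636.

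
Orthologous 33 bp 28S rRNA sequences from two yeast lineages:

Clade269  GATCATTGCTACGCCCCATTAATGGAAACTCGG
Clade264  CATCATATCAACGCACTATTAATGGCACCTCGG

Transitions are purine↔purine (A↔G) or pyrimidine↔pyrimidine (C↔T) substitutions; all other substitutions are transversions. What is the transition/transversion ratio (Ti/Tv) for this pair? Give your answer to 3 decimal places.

0.143

The sequences differ at positions 1 (G/C, transversion), 7 (T/A, transversion), 8 (G/T, transversion), 10 (T/A, transversion), 15 (C/A, transversion), 17 (C/T, transition), 26 (A/C, transversion), 28 (A/C, transversion).
Of the 8 differences, 1 transition and 7 transversions, so Ti/Tv = 1/7 = 0.143.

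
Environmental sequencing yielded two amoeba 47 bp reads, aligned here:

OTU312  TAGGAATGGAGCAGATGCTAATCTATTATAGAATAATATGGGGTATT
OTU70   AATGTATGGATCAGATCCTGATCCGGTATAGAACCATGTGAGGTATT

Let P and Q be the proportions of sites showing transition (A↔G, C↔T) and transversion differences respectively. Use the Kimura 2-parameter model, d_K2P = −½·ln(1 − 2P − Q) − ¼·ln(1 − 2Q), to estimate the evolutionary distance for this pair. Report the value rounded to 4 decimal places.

The sequences differ at positions 1 (T/A, transversion), 3 (G/T, transversion), 5 (A/T, transversion), 11 (G/T, transversion), 17 (G/C, transversion), 20 (A/G, transition), 24 (T/C, transition), 25 (A/G, transition), 26 (T/G, transversion), 34 (T/C, transition), 35 (A/C, transversion), 38 (A/G, transition), 41 (G/A, transition).
Of the 13 differences, 6 transitions and 7 transversions over 47 sites: P = 6/47 = 0.127660, Q = 7/47 = 0.148936.
d = −0.5·ln(0.595744) − 0.25·ln(0.702128) = −0.5·(-0.517944) − 0.25·(-0.353640) = 0.3474.

0.3474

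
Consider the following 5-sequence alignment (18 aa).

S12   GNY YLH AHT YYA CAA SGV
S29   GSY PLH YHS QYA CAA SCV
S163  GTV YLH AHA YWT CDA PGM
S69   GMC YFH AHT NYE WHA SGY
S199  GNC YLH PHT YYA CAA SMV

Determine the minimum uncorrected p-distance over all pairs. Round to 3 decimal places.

0.167

Pairwise Hamming distances:
  S12 vs S29: 6
  S12 vs S163: 8
  S12 vs S69: 8
  S12 vs S199: 3
  S29 vs S163: 12
  S29 vs S69: 12
  S29 vs S199: 7
  S163 vs S69: 11
  S163 vs S199: 10
  S69 vs S199: 9
The smallest is 3 mismatches, between S12 and S199; p = 3/18 = 0.167.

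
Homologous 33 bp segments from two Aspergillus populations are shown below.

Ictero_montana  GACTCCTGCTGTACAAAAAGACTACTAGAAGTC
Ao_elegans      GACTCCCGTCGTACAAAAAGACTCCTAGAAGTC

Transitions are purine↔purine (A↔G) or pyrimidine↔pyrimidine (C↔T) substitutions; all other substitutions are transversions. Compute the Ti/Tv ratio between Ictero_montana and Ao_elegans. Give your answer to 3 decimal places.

3.000

The sequences differ at positions 7 (T/C, transition), 9 (C/T, transition), 10 (T/C, transition), 24 (A/C, transversion).
Of the 4 differences, 3 transitions and 1 transversion, so Ti/Tv = 3/1 = 3.000.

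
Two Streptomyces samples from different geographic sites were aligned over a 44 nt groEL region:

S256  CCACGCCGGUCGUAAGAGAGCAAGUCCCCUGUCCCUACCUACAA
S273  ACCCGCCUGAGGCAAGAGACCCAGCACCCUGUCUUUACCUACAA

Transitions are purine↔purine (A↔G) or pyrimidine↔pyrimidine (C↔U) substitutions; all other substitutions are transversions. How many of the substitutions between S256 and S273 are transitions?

Mismatches occur at site 1 (C/A, transversion), site 3 (A/C, transversion), site 8 (G/U, transversion), site 10 (U/A, transversion), site 11 (C/G, transversion), site 13 (U/C, transition), site 20 (G/C, transversion), site 22 (A/C, transversion), site 25 (U/C, transition), site 26 (C/A, transversion), site 34 (C/U, transition), site 35 (C/U, transition).
Of the 12 differences, 4 transitions and 8 transversions, so the answer is 4.

4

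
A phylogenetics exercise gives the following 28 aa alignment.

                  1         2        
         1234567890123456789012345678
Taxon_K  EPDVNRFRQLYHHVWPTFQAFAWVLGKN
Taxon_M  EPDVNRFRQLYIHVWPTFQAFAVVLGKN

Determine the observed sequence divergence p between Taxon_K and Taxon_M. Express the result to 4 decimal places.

0.0714

Differing sites — 12:H/I; 23:W/V.
There are 2 differences over 28 sites, so p = 2/28 = 0.0714.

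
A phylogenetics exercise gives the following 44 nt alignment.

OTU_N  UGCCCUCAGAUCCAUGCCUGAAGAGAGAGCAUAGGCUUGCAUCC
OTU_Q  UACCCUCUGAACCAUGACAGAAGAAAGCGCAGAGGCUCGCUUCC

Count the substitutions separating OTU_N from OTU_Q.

10

The sequences differ at positions 2 (G/A), 8 (A/U), 11 (U/A), 17 (C/A), 19 (U/A), 25 (G/A), 28 (A/C), 32 (U/G), 38 (U/C), 41 (A/U).
That gives 10 mismatches out of 44 aligned sites, so the Hamming distance is 10.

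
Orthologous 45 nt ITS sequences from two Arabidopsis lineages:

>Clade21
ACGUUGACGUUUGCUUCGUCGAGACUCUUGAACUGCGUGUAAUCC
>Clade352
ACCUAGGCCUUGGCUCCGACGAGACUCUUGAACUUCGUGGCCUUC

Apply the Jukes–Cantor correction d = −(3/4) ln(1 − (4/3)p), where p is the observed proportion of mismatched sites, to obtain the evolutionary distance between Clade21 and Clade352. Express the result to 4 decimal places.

0.3295

Differing sites — 3:G/C; 5:U/A; 7:A/G; 9:G/C; 12:U/G; 16:U/C; 19:U/A; 35:G/U; 40:U/G; 41:A/C; 42:A/C; 44:C/U.
p = 12/45 = 0.266667.
d = −0.75 · ln(1 − (4/3)·0.266667) = −0.75 · ln(0.644444) = −0.75 · (-0.439367) = 0.3295.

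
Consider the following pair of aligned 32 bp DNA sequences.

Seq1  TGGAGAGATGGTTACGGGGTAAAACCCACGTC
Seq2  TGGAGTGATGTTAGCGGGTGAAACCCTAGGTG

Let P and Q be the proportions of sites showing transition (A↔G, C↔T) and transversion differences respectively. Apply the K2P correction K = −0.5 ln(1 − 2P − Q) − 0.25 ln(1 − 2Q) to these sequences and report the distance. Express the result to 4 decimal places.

Differing sites — 6:A/T (Tv); 11:G/T (Tv); 13:T/A (Tv); 14:A/G (Ti); 19:G/T (Tv); 20:T/G (Tv); 24:A/C (Tv); 27:C/T (Ti); 29:C/G (Tv); 32:C/G (Tv).
Of the 10 differences, 2 transitions and 8 transversions over 32 sites: P = 2/32 = 0.062500, Q = 8/32 = 0.250000.
d = −0.5·ln(0.625000) − 0.25·ln(0.500000) = −0.5·(-0.470004) − 0.25·(-0.693147) = 0.4083.

0.4083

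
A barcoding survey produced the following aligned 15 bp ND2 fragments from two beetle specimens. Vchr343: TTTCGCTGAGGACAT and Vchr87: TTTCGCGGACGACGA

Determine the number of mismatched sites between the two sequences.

The sequences differ at positions 7 (T/G), 10 (G/C), 14 (A/G), 15 (T/A).
That gives 4 mismatches out of 15 aligned sites, so the Hamming distance is 4.

4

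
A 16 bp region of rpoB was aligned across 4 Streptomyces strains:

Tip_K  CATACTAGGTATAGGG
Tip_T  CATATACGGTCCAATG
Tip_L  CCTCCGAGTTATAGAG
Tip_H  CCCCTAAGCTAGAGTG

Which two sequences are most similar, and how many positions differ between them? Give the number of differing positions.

Pairwise Hamming distances:
  Tip_K vs Tip_T: 7
  Tip_K vs Tip_L: 5
  Tip_K vs Tip_H: 8
  Tip_T vs Tip_L: 10
  Tip_T vs Tip_H: 8
  Tip_L vs Tip_H: 6
The smallest is 5, between Tip_K and Tip_L.

5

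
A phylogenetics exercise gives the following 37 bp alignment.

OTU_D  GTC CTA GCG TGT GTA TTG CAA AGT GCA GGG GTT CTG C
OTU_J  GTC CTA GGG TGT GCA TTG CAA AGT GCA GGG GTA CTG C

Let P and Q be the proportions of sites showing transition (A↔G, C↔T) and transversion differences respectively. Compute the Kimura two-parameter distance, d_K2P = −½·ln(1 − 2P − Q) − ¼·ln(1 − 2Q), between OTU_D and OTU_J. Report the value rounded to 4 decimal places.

Mismatches occur at site 8 (C↔G, transversion), site 14 (T↔C, transition), site 33 (T↔A, transversion).
Of the 3 differences, 1 transition and 2 transversions over 37 sites: P = 1/37 = 0.027027, Q = 2/37 = 0.054054.
d = −0.5·ln(0.891892) − 0.25·ln(0.891892) = −0.5·(-0.114410) − 0.25·(-0.114410) = 0.0858.

0.0858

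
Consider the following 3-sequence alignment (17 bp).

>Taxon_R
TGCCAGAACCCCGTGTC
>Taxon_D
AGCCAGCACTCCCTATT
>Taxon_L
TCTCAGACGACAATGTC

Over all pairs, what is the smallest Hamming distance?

6

Pairwise Hamming distances:
  Taxon_R vs Taxon_D: 6
  Taxon_R vs Taxon_L: 7
  Taxon_D vs Taxon_L: 11
The smallest is 6, between Taxon_R and Taxon_D.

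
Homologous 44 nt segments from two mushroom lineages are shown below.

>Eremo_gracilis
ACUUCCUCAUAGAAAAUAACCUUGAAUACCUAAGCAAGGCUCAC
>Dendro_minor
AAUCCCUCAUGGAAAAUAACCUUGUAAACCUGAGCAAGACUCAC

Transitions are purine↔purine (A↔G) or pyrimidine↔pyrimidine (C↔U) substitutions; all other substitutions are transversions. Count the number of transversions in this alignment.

Differing sites — 2:C/A (Tv); 4:U/C (Ti); 11:A/G (Ti); 25:A/U (Tv); 27:U/A (Tv); 32:A/G (Ti); 39:G/A (Ti).
Of the 7 differences, 4 transitions and 3 transversions, so the answer is 3.

3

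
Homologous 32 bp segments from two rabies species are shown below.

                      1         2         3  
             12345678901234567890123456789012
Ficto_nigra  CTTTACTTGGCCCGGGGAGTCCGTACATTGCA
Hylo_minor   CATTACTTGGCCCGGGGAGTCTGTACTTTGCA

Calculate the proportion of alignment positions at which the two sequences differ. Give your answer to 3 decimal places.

0.094

Differing sites — 2:T/A; 22:C/T; 27:A/T.
There are 3 differences over 32 sites, so p = 3/32 = 0.094.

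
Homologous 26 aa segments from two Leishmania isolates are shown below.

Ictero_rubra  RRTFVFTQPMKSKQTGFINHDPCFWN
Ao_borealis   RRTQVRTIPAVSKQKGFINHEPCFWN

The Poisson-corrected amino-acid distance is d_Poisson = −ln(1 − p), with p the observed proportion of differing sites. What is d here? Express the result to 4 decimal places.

Differing sites — 4:F/Q; 6:F/R; 8:Q/I; 10:M/A; 11:K/V; 15:T/K; 21:D/E.
p = 7/26 = 0.269231.
d = −ln(1 − 0.269231) = −ln(0.730769) = 0.3137.

0.3137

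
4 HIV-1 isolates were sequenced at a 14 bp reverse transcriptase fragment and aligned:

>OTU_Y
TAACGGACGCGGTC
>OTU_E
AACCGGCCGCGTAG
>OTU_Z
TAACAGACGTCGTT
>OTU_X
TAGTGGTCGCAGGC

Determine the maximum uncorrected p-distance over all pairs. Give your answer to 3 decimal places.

Pairwise Hamming distances:
  OTU_Y vs OTU_E: 6
  OTU_Y vs OTU_Z: 4
  OTU_Y vs OTU_X: 5
  OTU_E vs OTU_Z: 9
  OTU_E vs OTU_X: 8
  OTU_Z vs OTU_X: 8
The largest is 9 mismatches, between OTU_E and OTU_Z; p = 9/14 = 0.643.

0.643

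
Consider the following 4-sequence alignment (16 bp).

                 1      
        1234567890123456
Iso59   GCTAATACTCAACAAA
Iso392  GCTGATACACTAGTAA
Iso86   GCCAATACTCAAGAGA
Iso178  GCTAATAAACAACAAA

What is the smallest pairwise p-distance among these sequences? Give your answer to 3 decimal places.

0.125

Pairwise Hamming distances:
  Iso59 vs Iso392: 5
  Iso59 vs Iso86: 3
  Iso59 vs Iso178: 2
  Iso392 vs Iso86: 6
  Iso392 vs Iso178: 5
  Iso86 vs Iso178: 5
The smallest is 2 mismatches, between Iso59 and Iso178; p = 2/16 = 0.125.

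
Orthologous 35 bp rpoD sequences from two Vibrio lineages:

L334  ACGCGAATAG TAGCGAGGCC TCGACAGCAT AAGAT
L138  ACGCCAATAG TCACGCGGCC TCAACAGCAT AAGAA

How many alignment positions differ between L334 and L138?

6

The sequences differ at positions 5 (G/C), 12 (A/C), 13 (G/A), 16 (A/C), 23 (G/A), 35 (T/A).
That gives 6 mismatches out of 35 aligned sites, so the Hamming distance is 6.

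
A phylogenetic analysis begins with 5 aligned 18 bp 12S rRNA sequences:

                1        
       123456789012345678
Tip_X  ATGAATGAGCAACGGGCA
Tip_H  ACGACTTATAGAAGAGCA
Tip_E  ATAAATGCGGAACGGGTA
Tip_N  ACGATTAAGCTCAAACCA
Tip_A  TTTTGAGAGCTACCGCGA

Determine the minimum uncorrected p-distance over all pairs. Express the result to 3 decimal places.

0.222

Pairwise Hamming distances:
  Tip_X vs Tip_H: 8
  Tip_X vs Tip_E: 4
  Tip_X vs Tip_N: 9
  Tip_X vs Tip_A: 9
  Tip_H vs Tip_E: 11
  Tip_H vs Tip_N: 8
  Tip_H vs Tip_A: 15
  Tip_E vs Tip_N: 13
  Tip_E vs Tip_A: 11
  Tip_N vs Tip_A: 12
The smallest is 4 mismatches, between Tip_X and Tip_E; p = 4/18 = 0.222.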